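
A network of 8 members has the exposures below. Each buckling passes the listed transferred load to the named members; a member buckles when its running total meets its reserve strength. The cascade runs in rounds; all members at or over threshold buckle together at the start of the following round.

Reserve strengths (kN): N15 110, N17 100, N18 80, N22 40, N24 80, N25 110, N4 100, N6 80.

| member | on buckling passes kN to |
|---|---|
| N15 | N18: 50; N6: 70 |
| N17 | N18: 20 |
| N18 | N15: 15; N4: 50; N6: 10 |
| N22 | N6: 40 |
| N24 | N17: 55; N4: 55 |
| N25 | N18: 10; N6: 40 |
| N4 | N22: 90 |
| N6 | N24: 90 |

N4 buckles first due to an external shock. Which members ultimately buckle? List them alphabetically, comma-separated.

Round 1 — N4 buckles (initial).
  N22: +90 → 90 ≥ 40
Round 2 — N22 buckles.
  N6: +40 → 40 < 80
No further bucklings.

N22, N4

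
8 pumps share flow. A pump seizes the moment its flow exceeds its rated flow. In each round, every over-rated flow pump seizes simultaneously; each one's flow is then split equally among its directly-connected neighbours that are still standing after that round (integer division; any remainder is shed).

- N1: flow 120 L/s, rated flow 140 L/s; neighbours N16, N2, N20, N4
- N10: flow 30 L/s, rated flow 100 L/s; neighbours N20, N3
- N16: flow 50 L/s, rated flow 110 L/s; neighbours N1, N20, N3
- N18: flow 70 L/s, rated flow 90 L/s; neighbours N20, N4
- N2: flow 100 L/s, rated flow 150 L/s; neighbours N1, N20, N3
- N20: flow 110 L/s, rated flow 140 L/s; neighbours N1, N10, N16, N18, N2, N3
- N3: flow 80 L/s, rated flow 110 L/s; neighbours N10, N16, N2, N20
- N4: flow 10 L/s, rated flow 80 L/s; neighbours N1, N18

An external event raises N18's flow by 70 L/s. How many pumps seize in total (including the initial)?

Round 1 — N18 at 140 > 90. N18 seizes.
  N18 sheds 140 L/s to N20, N4: 70 each.
    N20: 110+70 = 180 > 140
    N4: 10+70 = 80 ≤ 80
Round 2 — N20 seizes.
  N20 sheds 180 L/s to N1, N10, N16, N2, N3: 36 each.
    N1: 120+36 = 156 > 140
    N10: 30+36 = 66 ≤ 100
    N16: 50+36 = 86 ≤ 110
    N2: 100+36 = 136 ≤ 150
    N3: 80+36 = 116 > 110
Round 3 — N1, N3 seize.
  N1 sheds 156 L/s to N16, N2, N4: 52 each.
    N16: 86+52 = 138 > 110
    N2: 136+52 = 188 > 150
    N4: 80+52 = 132 > 80
  N3 sheds 116 L/s to N10, N16, N2: 38 each (2 lost).
    N10: 66+38 = 104 > 100
    N16: 138+38 = 176 > 110
    N2: 188+38 = 226 > 150
Round 4 — N10, N16, N2, N4 seize.
  N10 sheds 104 L/s: no online neighbours, lost.
  N16 sheds 176 L/s: no online neighbours, lost.
  N2 sheds 226 L/s: no online neighbours, lost.
  N4 sheds 132 L/s: no online neighbours, lost.
No further seizures.

8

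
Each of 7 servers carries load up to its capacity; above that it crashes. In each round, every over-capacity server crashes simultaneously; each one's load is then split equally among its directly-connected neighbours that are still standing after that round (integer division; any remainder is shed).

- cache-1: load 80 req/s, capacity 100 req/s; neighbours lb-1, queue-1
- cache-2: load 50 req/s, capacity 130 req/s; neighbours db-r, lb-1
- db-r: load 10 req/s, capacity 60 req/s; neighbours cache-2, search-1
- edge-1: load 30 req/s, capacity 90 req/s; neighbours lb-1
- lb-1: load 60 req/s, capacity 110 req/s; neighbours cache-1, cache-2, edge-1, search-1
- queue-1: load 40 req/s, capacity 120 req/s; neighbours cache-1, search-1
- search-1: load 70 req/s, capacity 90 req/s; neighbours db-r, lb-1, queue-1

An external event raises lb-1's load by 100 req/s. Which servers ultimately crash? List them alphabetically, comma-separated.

cache-1, cache-2, db-r, lb-1, queue-1, search-1

Round 1 — lb-1 at 160 > 110. lb-1 crashes.
  lb-1 sheds 160 req/s to cache-1, cache-2, edge-1, search-1: 40 each.
    cache-1: 80+40 = 120 > 100
    cache-2: 50+40 = 90 ≤ 130
    edge-1: 30+40 = 70 ≤ 90
    search-1: 70+40 = 110 > 90
Round 2 — cache-1, search-1 crash.
  cache-1 sheds 120 req/s to queue-1: 120 each.
    queue-1: 40+120 = 160 > 120
  search-1 sheds 110 req/s to db-r, queue-1: 55 each.
    db-r: 10+55 = 65 > 60
    queue-1: 160+55 = 215 > 120
Round 3 — db-r, queue-1 crash.
  db-r sheds 65 req/s to cache-2: 65 each.
    cache-2: 90+65 = 155 > 130
  queue-1 sheds 215 req/s: no online neighbours, lost.
Round 4 — cache-2 crashes.
  cache-2 sheds 155 req/s: no online neighbours, lost.
No further crashes.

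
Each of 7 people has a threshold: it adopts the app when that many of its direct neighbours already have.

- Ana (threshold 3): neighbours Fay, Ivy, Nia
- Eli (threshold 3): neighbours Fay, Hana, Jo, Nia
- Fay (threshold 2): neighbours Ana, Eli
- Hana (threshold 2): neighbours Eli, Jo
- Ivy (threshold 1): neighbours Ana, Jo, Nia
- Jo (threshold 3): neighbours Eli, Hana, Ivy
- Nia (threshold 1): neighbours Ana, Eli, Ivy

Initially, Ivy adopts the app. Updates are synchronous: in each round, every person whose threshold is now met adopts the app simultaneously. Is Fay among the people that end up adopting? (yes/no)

no

Round 1 — Ivy adopts the app (initial).
Round 2 — checking thresholds:
  Ana: 1 of 3 neighbours < 3, holds.
  Jo: 1 of 3 neighbours < 3, holds.
  Nia: 1 of 3 neighbours ≥ 1, adopts the app.
Round 3 — no new adoptions; cascade stops.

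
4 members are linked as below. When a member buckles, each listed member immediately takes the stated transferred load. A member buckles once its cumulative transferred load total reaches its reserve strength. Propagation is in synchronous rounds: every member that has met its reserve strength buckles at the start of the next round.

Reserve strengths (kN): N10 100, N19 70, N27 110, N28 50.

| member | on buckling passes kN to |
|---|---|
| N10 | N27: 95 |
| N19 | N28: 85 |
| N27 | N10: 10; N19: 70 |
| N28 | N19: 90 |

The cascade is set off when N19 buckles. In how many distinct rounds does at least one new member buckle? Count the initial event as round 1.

2

Round 1 — N19 buckles (initial).
  N28: +85 → 85 ≥ 50
Round 2 — N28 buckles.
No further bucklings.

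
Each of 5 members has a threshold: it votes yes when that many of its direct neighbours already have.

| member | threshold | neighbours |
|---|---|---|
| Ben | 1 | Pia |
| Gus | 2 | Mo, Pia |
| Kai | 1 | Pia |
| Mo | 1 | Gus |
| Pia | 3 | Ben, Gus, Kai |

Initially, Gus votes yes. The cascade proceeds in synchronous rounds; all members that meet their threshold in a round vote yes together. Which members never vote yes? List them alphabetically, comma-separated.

Round 1 — Gus votes yes (initial).
Round 2 — checking thresholds:
  Mo: 1 of 1 neighbours ≥ 1, votes yes.
  Pia: 1 of 3 neighbours < 3, not yet.
Round 3 — no new yes votes; cascade stops.

Ben, Kai, Pia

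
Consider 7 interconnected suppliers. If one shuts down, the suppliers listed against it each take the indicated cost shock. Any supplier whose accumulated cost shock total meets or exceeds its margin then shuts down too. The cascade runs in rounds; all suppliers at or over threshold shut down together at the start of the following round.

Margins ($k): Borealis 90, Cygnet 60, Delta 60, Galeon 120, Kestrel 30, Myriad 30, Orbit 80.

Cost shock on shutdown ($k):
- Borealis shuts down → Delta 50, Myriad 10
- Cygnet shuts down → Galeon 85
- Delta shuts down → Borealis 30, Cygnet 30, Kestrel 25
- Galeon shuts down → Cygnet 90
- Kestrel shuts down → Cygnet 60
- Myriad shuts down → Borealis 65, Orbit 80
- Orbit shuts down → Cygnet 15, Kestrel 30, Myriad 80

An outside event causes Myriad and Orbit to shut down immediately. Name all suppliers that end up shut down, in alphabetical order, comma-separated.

Round 1 — Myriad, Orbit shut down (initial).
  Borealis: +65 → 65 < 90
  Cygnet: +15 → 15 < 60
  Kestrel: +30 → 30 ≥ 30
Round 2 — Kestrel shuts down.
  Cygnet: +60 → 75 ≥ 60
Round 3 — Cygnet shuts down.
  Galeon: +85 → 85 < 120
No further shutdowns.

Cygnet, Kestrel, Myriad, Orbit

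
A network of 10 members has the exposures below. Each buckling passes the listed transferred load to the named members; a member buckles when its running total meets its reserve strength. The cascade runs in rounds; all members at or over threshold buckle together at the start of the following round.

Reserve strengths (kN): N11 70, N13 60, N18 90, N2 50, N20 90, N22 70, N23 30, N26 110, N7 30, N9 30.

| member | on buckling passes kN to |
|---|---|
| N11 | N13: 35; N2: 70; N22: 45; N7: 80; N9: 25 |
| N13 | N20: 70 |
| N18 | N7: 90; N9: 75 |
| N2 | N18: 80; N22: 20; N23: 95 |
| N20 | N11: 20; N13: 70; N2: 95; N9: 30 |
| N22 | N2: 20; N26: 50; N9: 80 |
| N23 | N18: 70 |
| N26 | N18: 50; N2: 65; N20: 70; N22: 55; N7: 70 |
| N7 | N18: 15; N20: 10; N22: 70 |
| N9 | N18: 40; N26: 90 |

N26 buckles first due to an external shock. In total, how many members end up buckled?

7

Round 1 — N26 buckles (initial).
  N18: +50 → 50 < 90
  N2: +65 → 65 ≥ 50
  N20: +70 → 70 < 90
  N22: +55 → 55 < 70
  N7: +70 → 70 ≥ 30
Round 2 — N2, N7 buckle.
  N18: +80+15 → 145 ≥ 90
  N20: +10 → 80 < 90
  N22: +20+70 → 145 ≥ 70
  N23: +95 → 95 ≥ 30
Round 3 — N18, N22, N23 buckle.
  N9: +75+80 → 155 ≥ 30
Round 4 — N9 buckles.
No further bucklings.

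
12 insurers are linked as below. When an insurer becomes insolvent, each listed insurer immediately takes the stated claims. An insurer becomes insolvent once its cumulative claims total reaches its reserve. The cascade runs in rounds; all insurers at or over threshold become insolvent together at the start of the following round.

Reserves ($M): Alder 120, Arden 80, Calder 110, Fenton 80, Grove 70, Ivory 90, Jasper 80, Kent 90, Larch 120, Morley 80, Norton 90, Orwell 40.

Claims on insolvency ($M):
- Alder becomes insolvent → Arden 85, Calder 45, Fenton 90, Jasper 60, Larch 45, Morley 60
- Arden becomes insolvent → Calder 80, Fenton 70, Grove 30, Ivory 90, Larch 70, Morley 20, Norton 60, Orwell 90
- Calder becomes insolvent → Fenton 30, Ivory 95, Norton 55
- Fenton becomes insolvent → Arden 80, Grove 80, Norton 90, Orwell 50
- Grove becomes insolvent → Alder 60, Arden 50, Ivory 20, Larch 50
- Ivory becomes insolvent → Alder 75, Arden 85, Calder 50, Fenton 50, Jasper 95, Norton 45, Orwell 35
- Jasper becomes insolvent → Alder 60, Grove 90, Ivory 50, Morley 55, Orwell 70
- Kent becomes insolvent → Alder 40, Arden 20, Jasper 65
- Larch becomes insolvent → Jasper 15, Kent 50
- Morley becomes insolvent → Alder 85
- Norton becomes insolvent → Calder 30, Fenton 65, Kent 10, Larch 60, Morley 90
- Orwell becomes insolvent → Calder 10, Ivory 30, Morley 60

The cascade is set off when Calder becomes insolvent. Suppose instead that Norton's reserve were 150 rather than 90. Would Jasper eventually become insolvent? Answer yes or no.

yes

With Norton's reserve at 150:
Round 1 — Calder becomes insolvent (initial).
  Fenton: +30 → 30 < 80
  Ivory: +95 → 95 ≥ 90
  Norton: +55 → 55 < 150
Round 2 — Ivory becomes insolvent.
  Alder: +75 → 75 < 120
  Arden: +85 → 85 ≥ 80
  Fenton: +50 → 80 ≥ 80
  Jasper: +95 → 95 ≥ 80
  Norton: +45 → 100 < 150
  Orwell: +35 → 35 < 40
Round 3 — Arden, Fenton, Jasper become insolvent.
  Alder: +60 → 135 ≥ 120
  Grove: +30+80+90 → 200 ≥ 70
  Larch: +70 → 70 < 120
  Morley: +20+55 → 75 < 80
  Norton: +60+90 → 250 ≥ 150
  Orwell: +90+50+70 → 245 ≥ 40
Round 4 — Alder, Grove, Norton, Orwell become insolvent.
  Kent: +10 → 10 < 90
  Larch: +45+50+60 → 225 ≥ 120
  Morley: +60+90+60 → 285 ≥ 80
Round 5 — Larch, Morley become insolvent.
  Kent: +50 → 60 < 90
No further insolvencies.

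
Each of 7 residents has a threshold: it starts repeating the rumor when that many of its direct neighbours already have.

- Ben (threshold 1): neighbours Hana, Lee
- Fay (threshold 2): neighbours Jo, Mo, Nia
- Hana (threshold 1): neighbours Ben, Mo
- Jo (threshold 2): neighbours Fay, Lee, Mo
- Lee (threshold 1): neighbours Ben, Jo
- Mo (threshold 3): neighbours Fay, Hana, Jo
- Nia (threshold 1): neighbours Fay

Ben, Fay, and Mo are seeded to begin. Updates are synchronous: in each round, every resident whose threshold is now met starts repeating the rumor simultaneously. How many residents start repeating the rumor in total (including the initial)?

7

Round 1 — Ben, Fay, Mo start repeating the rumor (initial).
Round 2 — checking thresholds:
  Hana: 2 of 2 neighbours ≥ 1, starts repeating the rumor.
  Jo: 2 of 3 neighbours ≥ 2, starts repeating the rumor.
  Lee: 1 of 2 neighbours ≥ 1, starts repeating the rumor.
  Nia: 1 of 1 neighbours ≥ 1, starts repeating the rumor.
Round 3 — no new spreads; cascade stops.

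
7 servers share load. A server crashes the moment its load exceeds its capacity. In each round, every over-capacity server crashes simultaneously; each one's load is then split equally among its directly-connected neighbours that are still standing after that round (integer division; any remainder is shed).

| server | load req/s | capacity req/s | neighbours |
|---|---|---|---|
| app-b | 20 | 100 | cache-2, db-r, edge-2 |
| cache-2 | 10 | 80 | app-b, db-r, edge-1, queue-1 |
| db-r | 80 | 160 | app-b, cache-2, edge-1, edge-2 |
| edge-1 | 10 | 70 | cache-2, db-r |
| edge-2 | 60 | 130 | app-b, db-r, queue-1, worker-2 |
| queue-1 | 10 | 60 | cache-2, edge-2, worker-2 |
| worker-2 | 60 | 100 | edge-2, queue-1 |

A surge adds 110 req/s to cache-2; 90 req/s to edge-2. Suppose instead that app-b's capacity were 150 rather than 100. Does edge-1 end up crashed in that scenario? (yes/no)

With app-b's capacity at 150:
Round 1 — cache-2 at 120 > 80; edge-2 at 150 > 130. cache-2, edge-2 crash.
  cache-2 sheds 120 req/s to app-b, db-r, edge-1, queue-1: 30 each.
    app-b: 20+30 = 50 ≤ 150
    db-r: 80+30 = 110 ≤ 160
    edge-1: 10+30 = 40 ≤ 70
    queue-1: 10+30 = 40 ≤ 60
  edge-2 sheds 150 req/s to app-b, db-r, queue-1, worker-2: 37 each (2 lost).
    app-b: 50+37 = 87 ≤ 150
    db-r: 110+37 = 147 ≤ 160
    queue-1: 40+37 = 77 > 60
    worker-2: 60+37 = 97 ≤ 100
Round 2 — queue-1 crashes.
  queue-1 sheds 77 req/s to worker-2: 77 each.
    worker-2: 97+77 = 174 > 100
Round 3 — worker-2 crashes.
  worker-2 sheds 174 req/s: no online neighbours, lost.
No further crashes.

no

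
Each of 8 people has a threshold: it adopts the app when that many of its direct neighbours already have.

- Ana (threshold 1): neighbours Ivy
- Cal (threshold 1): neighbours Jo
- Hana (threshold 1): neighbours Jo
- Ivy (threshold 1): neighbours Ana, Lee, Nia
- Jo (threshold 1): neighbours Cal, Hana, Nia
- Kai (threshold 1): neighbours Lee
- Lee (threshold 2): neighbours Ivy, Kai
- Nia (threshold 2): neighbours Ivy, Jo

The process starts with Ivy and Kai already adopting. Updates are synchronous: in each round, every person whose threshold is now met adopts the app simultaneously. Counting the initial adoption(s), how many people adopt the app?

Round 1 — Ivy, Kai adopt the app (initial).
Round 2 — checking thresholds:
  Ana: 1 of 1 neighbours ≥ 1, adopts the app.
  Lee: 2 of 2 neighbours ≥ 2, adopts the app.
  Nia: 1 of 2 neighbours < 2, not yet.
Round 3 — no new adoptions; cascade stops.

4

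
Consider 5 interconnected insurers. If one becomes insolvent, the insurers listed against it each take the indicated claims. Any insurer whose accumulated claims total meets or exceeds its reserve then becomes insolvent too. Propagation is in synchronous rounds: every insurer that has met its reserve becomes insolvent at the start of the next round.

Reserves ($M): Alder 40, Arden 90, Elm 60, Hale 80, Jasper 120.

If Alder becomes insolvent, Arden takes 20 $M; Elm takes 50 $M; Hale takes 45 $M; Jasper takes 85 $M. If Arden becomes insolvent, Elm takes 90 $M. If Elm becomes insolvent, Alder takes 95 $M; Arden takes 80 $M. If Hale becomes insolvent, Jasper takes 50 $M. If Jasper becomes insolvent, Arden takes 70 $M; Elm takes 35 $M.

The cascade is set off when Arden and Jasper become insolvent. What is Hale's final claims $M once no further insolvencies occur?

Round 1 — Arden, Jasper become insolvent (initial).
  Elm: +90+35 → 125 ≥ 60
Round 2 — Elm becomes insolvent.
  Alder: +95 → 95 ≥ 40
Round 3 — Alder becomes insolvent.
  Hale: +45 → 45 < 80
No further insolvencies.

45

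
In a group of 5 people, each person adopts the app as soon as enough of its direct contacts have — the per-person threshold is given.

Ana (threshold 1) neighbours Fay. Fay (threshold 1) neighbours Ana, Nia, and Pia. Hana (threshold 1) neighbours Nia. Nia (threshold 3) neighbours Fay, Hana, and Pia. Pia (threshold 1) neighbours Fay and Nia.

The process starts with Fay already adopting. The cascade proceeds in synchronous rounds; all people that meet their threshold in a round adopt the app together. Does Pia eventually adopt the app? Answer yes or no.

yes

Round 1 — Fay adopts the app (initial).
Round 2 — checking thresholds:
  Ana: 1 of 1 neighbours ≥ 1, adopts the app.
  Nia: 1 of 3 neighbours < 3, not yet.
  Pia: 1 of 2 neighbours ≥ 1, adopts the app.
Round 3 — no new adoptions; cascade stops.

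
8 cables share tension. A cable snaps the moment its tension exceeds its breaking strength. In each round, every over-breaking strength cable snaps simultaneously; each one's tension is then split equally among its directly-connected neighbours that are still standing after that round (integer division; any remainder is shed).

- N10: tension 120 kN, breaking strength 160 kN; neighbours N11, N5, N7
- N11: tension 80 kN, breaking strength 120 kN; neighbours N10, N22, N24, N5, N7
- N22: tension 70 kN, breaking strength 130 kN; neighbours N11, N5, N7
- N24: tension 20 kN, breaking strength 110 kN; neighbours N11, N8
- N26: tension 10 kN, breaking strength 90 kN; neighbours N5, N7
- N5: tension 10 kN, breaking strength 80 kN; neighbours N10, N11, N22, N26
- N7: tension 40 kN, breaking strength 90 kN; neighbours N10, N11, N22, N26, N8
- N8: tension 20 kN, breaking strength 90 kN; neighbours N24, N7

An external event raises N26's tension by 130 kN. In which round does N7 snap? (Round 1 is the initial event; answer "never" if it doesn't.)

Round 1 — N26 at 140 > 90. N26 snaps.
  N26 sheds 140 kN to N5, N7: 70 each.
    N5: 10+70 = 80 ≤ 80
    N7: 40+70 = 110 > 90
Round 2 — N7 snaps.
  N7 sheds 110 kN to N10, N11, N22, N8: 27 each (2 lost).
    N10: 120+27 = 147 ≤ 160
    N11: 80+27 = 107 ≤ 120
    N22: 70+27 = 97 ≤ 130
    N8: 20+27 = 47 ≤ 90
No further breaks.

2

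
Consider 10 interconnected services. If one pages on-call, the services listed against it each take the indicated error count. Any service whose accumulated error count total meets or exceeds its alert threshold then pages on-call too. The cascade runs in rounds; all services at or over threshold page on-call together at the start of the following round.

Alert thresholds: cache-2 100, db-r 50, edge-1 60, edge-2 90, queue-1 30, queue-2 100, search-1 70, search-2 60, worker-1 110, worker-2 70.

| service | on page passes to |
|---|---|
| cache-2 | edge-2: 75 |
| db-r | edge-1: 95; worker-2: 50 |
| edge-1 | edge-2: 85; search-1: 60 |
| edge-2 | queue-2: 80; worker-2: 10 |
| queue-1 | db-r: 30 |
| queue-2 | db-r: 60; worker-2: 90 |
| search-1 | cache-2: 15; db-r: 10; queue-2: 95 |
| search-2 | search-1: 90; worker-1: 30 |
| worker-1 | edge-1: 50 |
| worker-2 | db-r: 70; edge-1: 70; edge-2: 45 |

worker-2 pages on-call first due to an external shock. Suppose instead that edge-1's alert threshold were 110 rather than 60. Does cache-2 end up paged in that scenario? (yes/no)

With edge-1's alert threshold at 110:
Round 1 — worker-2 pages on-call (initial).
  db-r: +70 → 70 ≥ 50
  edge-1: +70 → 70 < 110
  edge-2: +45 → 45 < 90
Round 2 — db-r pages on-call.
  edge-1: +95 → 165 ≥ 110
Round 3 — edge-1 pages on-call.
  edge-2: +85 → 130 ≥ 90
  search-1: +60 → 60 < 70
Round 4 — edge-2 pages on-call.
  queue-2: +80 → 80 < 100
No further pages.

no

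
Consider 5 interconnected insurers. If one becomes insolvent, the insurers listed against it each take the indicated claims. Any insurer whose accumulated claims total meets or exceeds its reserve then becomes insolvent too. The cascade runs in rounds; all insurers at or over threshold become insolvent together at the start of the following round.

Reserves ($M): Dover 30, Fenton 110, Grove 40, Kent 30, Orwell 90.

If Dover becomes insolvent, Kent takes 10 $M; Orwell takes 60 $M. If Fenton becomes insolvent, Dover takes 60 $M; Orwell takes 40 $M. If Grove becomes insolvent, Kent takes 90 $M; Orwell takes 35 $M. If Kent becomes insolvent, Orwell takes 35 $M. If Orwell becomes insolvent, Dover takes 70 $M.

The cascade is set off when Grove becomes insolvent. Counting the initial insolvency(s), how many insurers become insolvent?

2

Round 1 — Grove becomes insolvent (initial).
  Kent: +90 → 90 ≥ 30
  Orwell: +35 → 35 < 90
Round 2 — Kent becomes insolvent.
  Orwell: +35 → 70 < 90
No further insolvencies.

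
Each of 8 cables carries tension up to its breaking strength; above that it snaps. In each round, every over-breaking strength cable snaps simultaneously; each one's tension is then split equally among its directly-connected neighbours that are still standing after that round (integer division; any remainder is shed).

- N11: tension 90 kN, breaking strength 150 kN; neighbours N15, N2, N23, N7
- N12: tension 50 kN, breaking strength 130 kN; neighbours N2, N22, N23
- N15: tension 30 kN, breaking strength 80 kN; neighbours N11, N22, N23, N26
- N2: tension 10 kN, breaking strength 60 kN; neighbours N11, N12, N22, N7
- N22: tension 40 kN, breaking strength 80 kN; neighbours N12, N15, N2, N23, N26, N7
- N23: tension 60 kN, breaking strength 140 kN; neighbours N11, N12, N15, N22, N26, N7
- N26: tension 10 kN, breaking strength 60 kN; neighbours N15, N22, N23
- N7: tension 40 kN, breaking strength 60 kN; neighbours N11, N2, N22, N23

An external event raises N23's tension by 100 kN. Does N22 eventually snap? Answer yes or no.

Round 1 — N23 at 160 > 140. N23 snaps.
  N23 sheds 160 kN to N11, N12, N15, N22, N26, N7: 26 each (4 lost).
    N11: 90+26 = 116 ≤ 150
    N12: 50+26 = 76 ≤ 130
    N15: 30+26 = 56 ≤ 80
    N22: 40+26 = 66 ≤ 80
    N26: 10+26 = 36 ≤ 60
    N7: 40+26 = 66 > 60
Round 2 — N7 snaps.
  N7 sheds 66 kN to N11, N2, N22: 22 each.
    N11: 116+22 = 138 ≤ 150
    N2: 10+22 = 32 ≤ 60
    N22: 66+22 = 88 > 80
Round 3 — N22 snaps.
  N22 sheds 88 kN to N12, N15, N2, N26: 22 each.
    N12: 76+22 = 98 ≤ 130
    N15: 56+22 = 78 ≤ 80
    N2: 32+22 = 54 ≤ 60
    N26: 36+22 = 58 ≤ 60
No further breaks.

yes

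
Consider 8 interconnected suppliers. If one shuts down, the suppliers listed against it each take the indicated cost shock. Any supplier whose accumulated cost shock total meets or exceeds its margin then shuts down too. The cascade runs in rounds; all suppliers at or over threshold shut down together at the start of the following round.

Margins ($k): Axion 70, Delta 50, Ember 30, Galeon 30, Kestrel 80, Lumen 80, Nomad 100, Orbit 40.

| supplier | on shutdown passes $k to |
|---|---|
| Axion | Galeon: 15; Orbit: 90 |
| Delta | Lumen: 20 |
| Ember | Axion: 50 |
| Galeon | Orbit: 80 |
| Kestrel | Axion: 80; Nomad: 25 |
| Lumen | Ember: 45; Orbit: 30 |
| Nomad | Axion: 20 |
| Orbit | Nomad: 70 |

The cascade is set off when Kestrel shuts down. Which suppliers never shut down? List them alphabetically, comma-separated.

Round 1 — Kestrel shuts down (initial).
  Axion: +80 → 80 ≥ 70
  Nomad: +25 → 25 < 100
Round 2 — Axion shuts down.
  Galeon: +15 → 15 < 30
  Orbit: +90 → 90 ≥ 40
Round 3 — Orbit shuts down.
  Nomad: +70 → 95 < 100
No further shutdowns.

Delta, Ember, Galeon, Lumen, Nomad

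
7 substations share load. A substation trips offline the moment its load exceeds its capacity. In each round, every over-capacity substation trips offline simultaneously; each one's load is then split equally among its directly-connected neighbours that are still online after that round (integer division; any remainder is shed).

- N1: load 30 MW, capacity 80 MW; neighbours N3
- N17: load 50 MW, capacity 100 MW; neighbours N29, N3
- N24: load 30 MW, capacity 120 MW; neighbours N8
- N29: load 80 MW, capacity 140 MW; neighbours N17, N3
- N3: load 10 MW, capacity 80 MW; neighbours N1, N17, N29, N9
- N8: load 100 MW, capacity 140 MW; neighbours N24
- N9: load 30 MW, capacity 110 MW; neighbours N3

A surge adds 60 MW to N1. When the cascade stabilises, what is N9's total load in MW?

Round 1 — N1 at 90 > 80. N1 trips offline.
  N1 sheds 90 MW to N3: 90 each.
    N3: 10+90 = 100 > 80
Round 2 — N3 trips offline.
  N3 sheds 100 MW to N17, N29, N9: 33 each (1 lost).
    N17: 50+33 = 83 ≤ 100
    N29: 80+33 = 113 ≤ 140
    N9: 30+33 = 63 ≤ 110
No further trips.

63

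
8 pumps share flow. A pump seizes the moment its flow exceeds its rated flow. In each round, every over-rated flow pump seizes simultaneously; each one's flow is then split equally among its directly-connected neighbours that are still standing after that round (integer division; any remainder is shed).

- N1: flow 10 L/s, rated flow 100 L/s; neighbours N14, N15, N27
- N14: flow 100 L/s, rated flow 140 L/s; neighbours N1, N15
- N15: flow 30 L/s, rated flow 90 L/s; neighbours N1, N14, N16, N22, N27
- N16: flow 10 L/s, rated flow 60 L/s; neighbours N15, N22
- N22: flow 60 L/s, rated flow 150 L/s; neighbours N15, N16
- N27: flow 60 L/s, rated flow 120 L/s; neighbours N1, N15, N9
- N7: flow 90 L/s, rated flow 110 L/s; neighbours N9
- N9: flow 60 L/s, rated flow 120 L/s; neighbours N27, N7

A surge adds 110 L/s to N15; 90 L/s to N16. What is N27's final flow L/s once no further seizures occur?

Round 1 — N15 at 140 > 90; N16 at 100 > 60. N15, N16 seize.
  N15 sheds 140 L/s to N1, N14, N22, N27: 35 each.
    N1: 10+35 = 45 ≤ 100
    N14: 100+35 = 135 ≤ 140
    N22: 60+35 = 95 ≤ 150
    N27: 60+35 = 95 ≤ 120
  N16 sheds 100 L/s to N22: 100 each.
    N22: 95+100 = 195 > 150
Round 2 — N22 seizes.
  N22 sheds 195 L/s: no online neighbours, lost.
No further seizures.

95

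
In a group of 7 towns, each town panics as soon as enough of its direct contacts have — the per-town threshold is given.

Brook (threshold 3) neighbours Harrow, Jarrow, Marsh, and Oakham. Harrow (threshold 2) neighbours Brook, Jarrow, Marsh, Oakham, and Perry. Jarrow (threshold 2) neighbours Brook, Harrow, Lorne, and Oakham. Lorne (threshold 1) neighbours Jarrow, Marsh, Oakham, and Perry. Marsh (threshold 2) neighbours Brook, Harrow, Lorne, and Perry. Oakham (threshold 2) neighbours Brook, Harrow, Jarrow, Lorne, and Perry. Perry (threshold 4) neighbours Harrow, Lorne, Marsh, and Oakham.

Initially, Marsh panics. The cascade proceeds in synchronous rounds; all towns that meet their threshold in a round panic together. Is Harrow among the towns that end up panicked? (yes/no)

no

Round 1 — Marsh panics (initial).
Round 2 — checking thresholds:
  Brook: 1 of 4 neighbours < 3, not yet.
  Harrow: 1 of 5 neighbours < 2, not yet.
  Lorne: 1 of 4 neighbours ≥ 1, panics.
  Perry: 1 of 4 neighbours < 4, not yet.
Round 3 — no new panics; cascade stops.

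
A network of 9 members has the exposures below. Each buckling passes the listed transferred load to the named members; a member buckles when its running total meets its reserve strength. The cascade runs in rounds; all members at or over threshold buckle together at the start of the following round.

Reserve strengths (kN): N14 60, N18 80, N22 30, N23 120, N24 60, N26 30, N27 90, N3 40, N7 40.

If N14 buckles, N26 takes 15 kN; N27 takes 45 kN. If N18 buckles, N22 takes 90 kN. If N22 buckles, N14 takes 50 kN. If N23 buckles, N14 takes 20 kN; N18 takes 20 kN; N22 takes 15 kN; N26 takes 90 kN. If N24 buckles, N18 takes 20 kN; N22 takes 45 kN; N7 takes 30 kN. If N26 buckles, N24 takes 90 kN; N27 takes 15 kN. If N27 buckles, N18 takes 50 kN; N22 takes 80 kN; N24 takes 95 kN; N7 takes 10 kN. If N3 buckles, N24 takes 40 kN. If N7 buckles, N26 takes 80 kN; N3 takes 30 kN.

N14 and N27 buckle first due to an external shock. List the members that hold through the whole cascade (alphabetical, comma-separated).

N18, N23, N3

Round 1 — N14, N27 buckle (initial).
  N18: +50 → 50 < 80
  N22: +80 → 80 ≥ 30
  N24: +95 → 95 ≥ 60
  N26: +15 → 15 < 30
  N7: +10 → 10 < 40
Round 2 — N22, N24 buckle.
  N18: +20 → 70 < 80
  N7: +30 → 40 ≥ 40
Round 3 — N7 buckles.
  N26: +80 → 95 ≥ 30
  N3: +30 → 30 < 40
Round 4 — N26 buckles.
No further bucklings.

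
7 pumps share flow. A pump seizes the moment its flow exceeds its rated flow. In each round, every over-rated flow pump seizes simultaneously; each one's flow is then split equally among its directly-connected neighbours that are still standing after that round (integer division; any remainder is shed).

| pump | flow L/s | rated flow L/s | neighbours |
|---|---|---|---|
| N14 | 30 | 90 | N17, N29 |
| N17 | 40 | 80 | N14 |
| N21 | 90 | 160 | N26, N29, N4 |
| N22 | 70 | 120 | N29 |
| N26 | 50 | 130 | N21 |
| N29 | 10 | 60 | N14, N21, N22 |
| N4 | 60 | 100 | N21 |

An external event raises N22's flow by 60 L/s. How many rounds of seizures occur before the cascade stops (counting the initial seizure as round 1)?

4

Round 1 — N22 at 130 > 120. N22 seizes.
  N22 sheds 130 L/s to N29: 130 each.
    N29: 10+130 = 140 > 60
Round 2 — N29 seizes.
  N29 sheds 140 L/s to N14, N21: 70 each.
    N14: 30+70 = 100 > 90
    N21: 90+70 = 160 ≤ 160
Round 3 — N14 seizes.
  N14 sheds 100 L/s to N17: 100 each.
    N17: 40+100 = 140 > 80
Round 4 — N17 seizes.
  N17 sheds 140 L/s: no online neighbours, lost.
No further seizures.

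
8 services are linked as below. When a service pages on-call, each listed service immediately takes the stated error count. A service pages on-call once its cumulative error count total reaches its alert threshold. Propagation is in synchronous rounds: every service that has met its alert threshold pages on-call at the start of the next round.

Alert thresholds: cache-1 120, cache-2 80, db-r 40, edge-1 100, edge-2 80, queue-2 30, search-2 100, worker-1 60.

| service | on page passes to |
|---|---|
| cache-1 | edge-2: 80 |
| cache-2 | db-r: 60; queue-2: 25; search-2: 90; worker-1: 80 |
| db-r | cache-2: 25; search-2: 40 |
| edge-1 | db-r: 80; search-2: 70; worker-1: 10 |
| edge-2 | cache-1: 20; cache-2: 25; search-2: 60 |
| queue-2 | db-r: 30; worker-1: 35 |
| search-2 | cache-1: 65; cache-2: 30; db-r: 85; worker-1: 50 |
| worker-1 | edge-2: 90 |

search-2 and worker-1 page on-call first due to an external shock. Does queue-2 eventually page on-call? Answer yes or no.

Round 1 — search-2, worker-1 page on-call (initial).
  cache-1: +65 → 65 < 120
  cache-2: +30 → 30 < 80
  db-r: +85 → 85 ≥ 40
  edge-2: +90 → 90 ≥ 80
Round 2 — db-r, edge-2 page on-call.
  cache-1: +20 → 85 < 120
  cache-2: +25+25 → 80 ≥ 80
Round 3 — cache-2 pages on-call.
  queue-2: +25 → 25 < 30
No further pages.

no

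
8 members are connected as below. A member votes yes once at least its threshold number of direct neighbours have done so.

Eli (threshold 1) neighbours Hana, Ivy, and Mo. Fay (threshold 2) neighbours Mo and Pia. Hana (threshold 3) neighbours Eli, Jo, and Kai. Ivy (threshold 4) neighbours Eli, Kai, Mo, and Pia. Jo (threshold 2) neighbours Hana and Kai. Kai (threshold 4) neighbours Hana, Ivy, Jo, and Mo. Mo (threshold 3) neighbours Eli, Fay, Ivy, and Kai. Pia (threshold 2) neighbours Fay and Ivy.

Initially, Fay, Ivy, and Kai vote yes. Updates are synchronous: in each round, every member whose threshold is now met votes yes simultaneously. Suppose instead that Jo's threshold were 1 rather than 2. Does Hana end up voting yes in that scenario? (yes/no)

yes

With Jo's threshold at 1:
Round 1 — Fay, Ivy, Kai vote yes (initial).
Round 2 — checking thresholds:
  Eli: 1 of 3 neighbours ≥ 1, votes yes.
  Hana: 1 of 3 neighbours < 3, not yet.
  Jo: 1 of 2 neighbours ≥ 1, votes yes.
  Mo: 3 of 4 neighbours ≥ 3, votes yes.
  Pia: 2 of 2 neighbours ≥ 2, votes yes.
Round 3 — checking thresholds:
  Hana: 3 of 3 neighbours ≥ 3, votes yes.
Round 4 — no new yes votes; cascade stops.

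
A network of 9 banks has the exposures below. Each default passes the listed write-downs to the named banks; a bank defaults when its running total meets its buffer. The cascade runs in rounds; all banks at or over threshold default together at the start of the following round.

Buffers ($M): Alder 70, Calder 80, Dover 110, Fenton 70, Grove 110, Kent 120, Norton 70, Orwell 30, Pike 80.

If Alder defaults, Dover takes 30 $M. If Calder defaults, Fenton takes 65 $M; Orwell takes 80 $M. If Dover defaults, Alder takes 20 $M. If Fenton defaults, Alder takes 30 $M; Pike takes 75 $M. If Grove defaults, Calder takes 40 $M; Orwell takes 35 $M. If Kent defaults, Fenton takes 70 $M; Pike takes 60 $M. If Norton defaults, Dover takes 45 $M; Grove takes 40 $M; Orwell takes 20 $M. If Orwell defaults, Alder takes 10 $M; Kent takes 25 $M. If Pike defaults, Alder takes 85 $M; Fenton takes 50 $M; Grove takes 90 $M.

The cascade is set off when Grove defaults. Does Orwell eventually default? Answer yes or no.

Round 1 — Grove defaults (initial).
  Calder: +40 → 40 < 80
  Orwell: +35 → 35 ≥ 30
Round 2 — Orwell defaults.
  Alder: +10 → 10 < 70
  Kent: +25 → 25 < 120
No further defaults.

yes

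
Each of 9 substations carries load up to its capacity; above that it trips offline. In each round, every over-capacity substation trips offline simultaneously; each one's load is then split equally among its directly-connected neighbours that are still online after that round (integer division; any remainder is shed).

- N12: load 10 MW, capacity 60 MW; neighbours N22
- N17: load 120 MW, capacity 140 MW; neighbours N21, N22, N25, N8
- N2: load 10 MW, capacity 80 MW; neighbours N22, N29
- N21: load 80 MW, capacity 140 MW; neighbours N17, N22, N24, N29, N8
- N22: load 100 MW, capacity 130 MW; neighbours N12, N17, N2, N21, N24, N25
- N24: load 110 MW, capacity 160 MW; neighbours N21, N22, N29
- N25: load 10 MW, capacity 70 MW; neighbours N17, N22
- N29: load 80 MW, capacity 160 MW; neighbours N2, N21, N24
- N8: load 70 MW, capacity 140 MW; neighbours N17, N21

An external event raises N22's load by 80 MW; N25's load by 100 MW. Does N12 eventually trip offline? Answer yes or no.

no

Round 1 — N22 at 180 > 130; N25 at 110 > 70. N22, N25 trip offline.
  N22 sheds 180 MW to N12, N17, N2, N21, N24: 36 each.
    N12: 10+36 = 46 ≤ 60
    N17: 120+36 = 156 > 140
    N2: 10+36 = 46 ≤ 80
    N21: 80+36 = 116 ≤ 140
    N24: 110+36 = 146 ≤ 160
  N25 sheds 110 MW to N17: 110 each.
    N17: 156+110 = 266 > 140
Round 2 — N17 trips offline.
  N17 sheds 266 MW to N21, N8: 133 each.
    N21: 116+133 = 249 > 140
    N8: 70+133 = 203 > 140
Round 3 — N21, N8 trip offline.
  N21 sheds 249 MW to N24, N29: 124 each (1 lost).
    N24: 146+124 = 270 > 160
    N29: 80+124 = 204 > 160
  N8 sheds 203 MW: no online neighbours, lost.
Round 4 — N24, N29 trip offline.
  N24 sheds 270 MW: no online neighbours, lost.
  N29 sheds 204 MW to N2: 204 each.
    N2: 46+204 = 250 > 80
Round 5 — N2 trips offline.
  N2 sheds 250 MW: no online neighbours, lost.
No further trips.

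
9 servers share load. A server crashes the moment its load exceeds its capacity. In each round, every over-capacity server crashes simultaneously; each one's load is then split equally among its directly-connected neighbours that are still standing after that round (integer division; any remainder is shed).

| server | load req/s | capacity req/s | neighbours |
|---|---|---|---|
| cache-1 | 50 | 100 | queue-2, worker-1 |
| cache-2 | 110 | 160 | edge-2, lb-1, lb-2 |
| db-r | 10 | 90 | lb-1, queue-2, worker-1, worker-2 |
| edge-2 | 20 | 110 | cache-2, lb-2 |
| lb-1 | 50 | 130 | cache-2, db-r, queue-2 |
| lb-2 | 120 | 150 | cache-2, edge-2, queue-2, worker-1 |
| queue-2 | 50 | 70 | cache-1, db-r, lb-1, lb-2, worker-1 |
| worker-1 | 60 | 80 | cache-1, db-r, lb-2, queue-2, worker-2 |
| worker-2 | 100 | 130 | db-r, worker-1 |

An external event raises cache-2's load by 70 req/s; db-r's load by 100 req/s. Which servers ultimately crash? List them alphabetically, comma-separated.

cache-1, cache-2, db-r, edge-2, lb-1, lb-2, queue-2, worker-1, worker-2

Round 1 — cache-2 at 180 > 160; db-r at 110 > 90. cache-2, db-r crash.
  cache-2 sheds 180 req/s to edge-2, lb-1, lb-2: 60 each.
    edge-2: 20+60 = 80 ≤ 110
    lb-1: 50+60 = 110 ≤ 130
    lb-2: 120+60 = 180 > 150
  db-r sheds 110 req/s to lb-1, queue-2, worker-1, worker-2: 27 each (2 lost).
    lb-1: 110+27 = 137 > 130
    queue-2: 50+27 = 77 > 70
    worker-1: 60+27 = 87 > 80
    worker-2: 100+27 = 127 ≤ 130
Round 2 — lb-1, lb-2, queue-2, worker-1 crash.
  lb-1 sheds 137 req/s: no online neighbours, lost.
  lb-2 sheds 180 req/s to edge-2: 180 each.
    edge-2: 80+180 = 260 > 110
  queue-2 sheds 77 req/s to cache-1: 77 each.
    cache-1: 50+77 = 127 > 100
  worker-1 sheds 87 req/s to cache-1, worker-2: 43 each (1 lost).
    cache-1: 127+43 = 170 > 100
    worker-2: 127+43 = 170 > 130
Round 3 — cache-1, edge-2, worker-2 crash.
  cache-1 sheds 170 req/s: no online neighbours, lost.
  edge-2 sheds 260 req/s: no online neighbours, lost.
  worker-2 sheds 170 req/s: no online neighbours, lost.
No further crashes.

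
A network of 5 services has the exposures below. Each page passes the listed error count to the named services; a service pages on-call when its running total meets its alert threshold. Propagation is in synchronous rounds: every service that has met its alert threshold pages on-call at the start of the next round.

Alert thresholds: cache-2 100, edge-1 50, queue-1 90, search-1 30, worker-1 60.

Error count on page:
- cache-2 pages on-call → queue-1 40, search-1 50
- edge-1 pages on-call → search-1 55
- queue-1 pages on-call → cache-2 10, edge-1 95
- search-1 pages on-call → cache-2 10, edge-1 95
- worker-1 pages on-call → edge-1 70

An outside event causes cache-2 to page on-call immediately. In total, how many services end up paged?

3

Round 1 — cache-2 pages on-call (initial).
  queue-1: +40 → 40 < 90
  search-1: +50 → 50 ≥ 30
Round 2 — search-1 pages on-call.
  edge-1: +95 → 95 ≥ 50
Round 3 — edge-1 pages on-call.
No further pages.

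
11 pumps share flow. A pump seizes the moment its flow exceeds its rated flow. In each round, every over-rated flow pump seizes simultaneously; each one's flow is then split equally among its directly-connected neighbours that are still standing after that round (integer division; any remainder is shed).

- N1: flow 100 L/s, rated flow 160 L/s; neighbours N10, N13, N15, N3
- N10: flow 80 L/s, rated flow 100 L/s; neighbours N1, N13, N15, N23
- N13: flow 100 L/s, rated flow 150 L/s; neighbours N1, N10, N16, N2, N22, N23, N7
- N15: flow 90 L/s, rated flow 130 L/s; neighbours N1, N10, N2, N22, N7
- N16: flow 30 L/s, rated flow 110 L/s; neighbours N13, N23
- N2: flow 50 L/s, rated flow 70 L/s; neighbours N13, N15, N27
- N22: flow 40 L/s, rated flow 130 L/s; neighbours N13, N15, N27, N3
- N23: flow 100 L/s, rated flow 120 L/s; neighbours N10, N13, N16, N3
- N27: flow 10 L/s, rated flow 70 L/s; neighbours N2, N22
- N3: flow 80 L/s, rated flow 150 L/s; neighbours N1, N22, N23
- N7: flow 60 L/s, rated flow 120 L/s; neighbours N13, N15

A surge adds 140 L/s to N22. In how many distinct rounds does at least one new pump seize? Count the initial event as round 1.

Round 1 — N22 at 180 > 130. N22 seizes.
  N22 sheds 180 L/s to N13, N15, N27, N3: 45 each.
    N13: 100+45 = 145 ≤ 150
    N15: 90+45 = 135 > 130
    N27: 10+45 = 55 ≤ 70
    N3: 80+45 = 125 ≤ 150
Round 2 — N15 seizes.
  N15 sheds 135 L/s to N1, N10, N2, N7: 33 each (3 lost).
    N1: 100+33 = 133 ≤ 160
    N10: 80+33 = 113 > 100
    N2: 50+33 = 83 > 70
    N7: 60+33 = 93 ≤ 120
Round 3 — N10, N2 seize.
  N10 sheds 113 L/s to N1, N13, N23: 37 each (2 lost).
    N1: 133+37 = 170 > 160
    N13: 145+37 = 182 > 150
    N23: 100+37 = 137 > 120
  N2 sheds 83 L/s to N13, N27: 41 each (1 lost).
    N13: 182+41 = 223 > 150
    N27: 55+41 = 96 > 70
Round 4 — N1, N13, N23, N27 seize.
  N1 sheds 170 L/s to N3: 170 each.
    N3: 125+170 = 295 > 150
  N13 sheds 223 L/s to N16, N7: 111 each (1 lost).
    N16: 30+111 = 141 > 110
    N7: 93+111 = 204 > 120
  N23 sheds 137 L/s to N16, N3: 68 each (1 lost).
    N16: 141+68 = 209 > 110
    N3: 295+68 = 363 > 150
  N27 sheds 96 L/s: no online neighbours, lost.
Round 5 — N16, N3, N7 seize.
  N16 sheds 209 L/s: no online neighbours, lost.
  N3 sheds 363 L/s: no online neighbours, lost.
  N7 sheds 204 L/s: no online neighbours, lost.
No further seizures.

5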